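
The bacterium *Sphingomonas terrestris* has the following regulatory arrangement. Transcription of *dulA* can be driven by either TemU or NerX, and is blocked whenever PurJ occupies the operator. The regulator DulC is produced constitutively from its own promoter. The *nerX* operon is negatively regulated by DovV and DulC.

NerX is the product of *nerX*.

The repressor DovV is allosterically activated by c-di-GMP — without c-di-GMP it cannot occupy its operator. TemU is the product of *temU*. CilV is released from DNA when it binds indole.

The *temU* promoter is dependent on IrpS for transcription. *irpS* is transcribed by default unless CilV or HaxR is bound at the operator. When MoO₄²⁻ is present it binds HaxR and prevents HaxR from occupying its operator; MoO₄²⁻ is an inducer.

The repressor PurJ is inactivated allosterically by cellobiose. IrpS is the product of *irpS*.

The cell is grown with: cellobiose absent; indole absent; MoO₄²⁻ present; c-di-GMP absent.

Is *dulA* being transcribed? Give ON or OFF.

OFF

Cellobiose is absent, so PurJ is active.
Indole is absent, so CilV is active.
MoO₄²⁻ is present, so HaxR is inactive.
With repressor CilV bound, *irpS* is not transcribed.
So IrpS is not produced.
Required activator IrpS is absent, so *temU* is not transcribed.
So TemU is not produced.
c-di-GMP is absent, so DovV is inactive.
DulC is produced constitutively and is active.
With repressor DulC bound, *nerX* is not transcribed.
So NerX is not produced.
With repressor PurJ bound, *dulA* is not transcribed.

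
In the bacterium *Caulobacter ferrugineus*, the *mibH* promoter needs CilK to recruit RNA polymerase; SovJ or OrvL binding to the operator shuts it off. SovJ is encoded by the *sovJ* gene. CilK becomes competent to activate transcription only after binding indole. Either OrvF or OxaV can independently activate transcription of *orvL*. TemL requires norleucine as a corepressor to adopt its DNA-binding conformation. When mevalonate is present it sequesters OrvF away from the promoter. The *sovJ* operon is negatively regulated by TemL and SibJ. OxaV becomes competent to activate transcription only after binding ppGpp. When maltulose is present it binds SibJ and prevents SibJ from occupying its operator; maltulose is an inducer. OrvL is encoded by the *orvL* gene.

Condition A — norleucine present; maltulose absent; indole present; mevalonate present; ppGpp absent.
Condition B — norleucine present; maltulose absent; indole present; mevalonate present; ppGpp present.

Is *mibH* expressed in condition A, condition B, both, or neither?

Condition A:
Norleucine is present, so TemL is active.
Maltulose is absent, so SibJ is active.
With repressor TemL bound, *sovJ* is not transcribed.
So SovJ is not produced.
Indole is present, so CilK is active.
Mevalonate is present, so OrvF is inactive.
ppGpp is absent, so OxaV is inactive.
No activator is available at the *orvL* promoter, so *orvL* is not transcribed.
So OrvL is not produced.
No repressor is bound and CilK is active, so *mibH* is transcribed.
→ *mibH* is ON in A.
Condition B:
Norleucine is present, so TemL is active.
Maltulose is absent, so SibJ is active.
With repressor TemL bound, *sovJ* is not transcribed.
So SovJ is not produced.
Indole is present, so CilK is active.
Mevalonate is present, so OrvF is inactive.
ppGpp is present, so OxaV is active.
Activator OxaV is present, so *orvL* is transcribed.
So OrvL is produced and active.
With repressor OrvL bound, *mibH* is not transcribed.
→ *mibH* is OFF in B.

A only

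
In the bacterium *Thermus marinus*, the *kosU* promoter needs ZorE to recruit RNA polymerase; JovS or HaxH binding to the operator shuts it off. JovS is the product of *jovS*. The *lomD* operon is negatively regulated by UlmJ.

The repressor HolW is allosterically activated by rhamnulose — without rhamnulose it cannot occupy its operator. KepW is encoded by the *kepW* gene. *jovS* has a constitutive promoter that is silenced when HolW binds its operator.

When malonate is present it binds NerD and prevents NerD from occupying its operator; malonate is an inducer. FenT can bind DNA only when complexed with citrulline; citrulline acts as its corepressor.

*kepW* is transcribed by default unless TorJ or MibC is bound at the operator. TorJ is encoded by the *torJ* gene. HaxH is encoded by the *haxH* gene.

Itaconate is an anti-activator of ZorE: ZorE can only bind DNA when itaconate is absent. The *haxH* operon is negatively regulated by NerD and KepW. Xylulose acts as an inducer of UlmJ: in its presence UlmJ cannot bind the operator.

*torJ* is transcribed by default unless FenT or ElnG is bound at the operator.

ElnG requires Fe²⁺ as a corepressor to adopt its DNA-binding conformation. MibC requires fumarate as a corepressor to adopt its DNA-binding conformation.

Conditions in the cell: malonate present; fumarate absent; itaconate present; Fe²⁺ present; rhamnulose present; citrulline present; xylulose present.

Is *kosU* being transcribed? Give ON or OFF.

OFF

Itaconate is present, so ZorE is inactive.
Rhamnulose is present, so HolW is active.
With repressor HolW bound, *jovS* is not transcribed.
So JovS is not produced.
Malonate is present, so NerD is inactive.
Citrulline is present, so FenT is active.
Fe²⁺ is present, so ElnG is active.
With repressor FenT bound, *torJ* is not transcribed.
So TorJ is not produced.
Fumarate is absent, so MibC is inactive.
With no repressor bound, *kepW* is transcribed.
So KepW is produced and active.
With repressor KepW bound, *haxH* is not transcribed.
So HaxH is not produced.
Required activator ZorE is absent, so *kosU* is not transcribed.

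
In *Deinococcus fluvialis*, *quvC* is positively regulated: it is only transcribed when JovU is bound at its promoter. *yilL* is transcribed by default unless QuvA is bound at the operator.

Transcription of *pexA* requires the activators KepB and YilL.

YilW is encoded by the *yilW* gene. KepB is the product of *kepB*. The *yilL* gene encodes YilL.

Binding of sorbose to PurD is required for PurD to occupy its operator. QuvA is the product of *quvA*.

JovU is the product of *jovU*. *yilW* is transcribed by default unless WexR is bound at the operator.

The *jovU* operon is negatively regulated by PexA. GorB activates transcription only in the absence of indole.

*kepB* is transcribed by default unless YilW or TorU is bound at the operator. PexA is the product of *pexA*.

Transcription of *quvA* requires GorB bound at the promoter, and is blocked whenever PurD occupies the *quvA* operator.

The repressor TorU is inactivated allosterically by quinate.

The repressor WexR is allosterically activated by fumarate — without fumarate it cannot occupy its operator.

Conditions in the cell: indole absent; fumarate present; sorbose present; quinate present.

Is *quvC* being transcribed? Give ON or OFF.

OFF

Fumarate is present, so WexR is active.
With repressor WexR bound, *yilW* is not transcribed.
So YilW is not produced.
Quinate is present, so TorU is inactive.
With no repressor bound, *kepB* is transcribed.
So KepB is produced and active.
Sorbose is present, so PurD is active.
Indole is absent, so GorB is active.
With repressor PurD bound, *quvA* is not transcribed.
So QuvA is not produced.
With no repressor bound, *yilL* is transcribed.
So YilL is produced and active.
No repressor is bound and KepB and YilL are active, so *pexA* is transcribed.
So PexA is produced and active.
With repressor PexA bound, *jovU* is not transcribed.
So JovU is not produced.
Required activator JovU is absent, so *quvC* is not transcribed.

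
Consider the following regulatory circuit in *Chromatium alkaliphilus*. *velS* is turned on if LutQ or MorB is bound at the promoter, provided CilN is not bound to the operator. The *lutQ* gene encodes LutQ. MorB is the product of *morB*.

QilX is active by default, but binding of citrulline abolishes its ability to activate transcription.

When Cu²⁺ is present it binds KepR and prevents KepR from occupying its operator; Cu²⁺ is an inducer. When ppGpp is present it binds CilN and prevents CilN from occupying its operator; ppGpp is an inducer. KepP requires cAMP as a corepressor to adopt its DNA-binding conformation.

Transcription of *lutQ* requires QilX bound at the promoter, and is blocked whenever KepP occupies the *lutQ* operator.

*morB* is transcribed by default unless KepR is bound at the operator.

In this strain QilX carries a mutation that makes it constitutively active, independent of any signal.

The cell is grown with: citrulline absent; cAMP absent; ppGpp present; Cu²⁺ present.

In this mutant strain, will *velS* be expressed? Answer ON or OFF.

QilX is constitutively active in this strain.
cAMP is absent, so KepP is inactive.
No repressor is bound and QilX is active, so *lutQ* is transcribed.
So LutQ is produced and active.
Cu²⁺ is present, so KepR is inactive.
With no repressor bound, *morB* is transcribed.
So MorB is produced and active.
ppGpp is present, so CilN is inactive.
Activator LutQ is present, so *velS* is transcribed.

ON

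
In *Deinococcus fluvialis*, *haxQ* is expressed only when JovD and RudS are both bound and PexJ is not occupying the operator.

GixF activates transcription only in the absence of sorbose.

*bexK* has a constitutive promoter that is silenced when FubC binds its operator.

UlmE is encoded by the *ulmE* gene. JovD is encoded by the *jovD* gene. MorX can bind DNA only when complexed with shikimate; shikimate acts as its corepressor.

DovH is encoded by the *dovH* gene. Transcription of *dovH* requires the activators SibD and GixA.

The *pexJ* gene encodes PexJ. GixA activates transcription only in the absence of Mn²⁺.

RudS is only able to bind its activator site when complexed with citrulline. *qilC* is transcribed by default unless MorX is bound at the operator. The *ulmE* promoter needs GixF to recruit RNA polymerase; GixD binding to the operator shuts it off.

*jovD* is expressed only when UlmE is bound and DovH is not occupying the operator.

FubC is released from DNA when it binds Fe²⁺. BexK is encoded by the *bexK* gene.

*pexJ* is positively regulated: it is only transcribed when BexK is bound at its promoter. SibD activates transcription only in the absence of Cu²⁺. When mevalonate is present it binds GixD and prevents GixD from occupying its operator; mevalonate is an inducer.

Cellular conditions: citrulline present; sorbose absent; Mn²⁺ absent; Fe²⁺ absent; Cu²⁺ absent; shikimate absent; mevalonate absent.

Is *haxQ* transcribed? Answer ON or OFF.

Cu²⁺ is absent, so SibD is active.
Mn²⁺ is absent, so GixA is active.
No repressor is bound and SibD and GixA are active, so *dovH* is transcribed.
So DovH is produced and active.
Mevalonate is absent, so GixD is active.
Sorbose is absent, so GixF is active.
With repressor GixD bound, *ulmE* is not transcribed.
So UlmE is not produced.
With repressor DovH bound, *jovD* is not transcribed.
So JovD is not produced.
Fe²⁺ is absent, so FubC is active.
With repressor FubC bound, *bexK* is not transcribed.
So BexK is not produced.
Required activator BexK is absent, so *pexJ* is not transcribed.
So PexJ is not produced.
Citrulline is present, so RudS is active.
Required activator JovD is absent, so *haxQ* is not transcribed.

OFF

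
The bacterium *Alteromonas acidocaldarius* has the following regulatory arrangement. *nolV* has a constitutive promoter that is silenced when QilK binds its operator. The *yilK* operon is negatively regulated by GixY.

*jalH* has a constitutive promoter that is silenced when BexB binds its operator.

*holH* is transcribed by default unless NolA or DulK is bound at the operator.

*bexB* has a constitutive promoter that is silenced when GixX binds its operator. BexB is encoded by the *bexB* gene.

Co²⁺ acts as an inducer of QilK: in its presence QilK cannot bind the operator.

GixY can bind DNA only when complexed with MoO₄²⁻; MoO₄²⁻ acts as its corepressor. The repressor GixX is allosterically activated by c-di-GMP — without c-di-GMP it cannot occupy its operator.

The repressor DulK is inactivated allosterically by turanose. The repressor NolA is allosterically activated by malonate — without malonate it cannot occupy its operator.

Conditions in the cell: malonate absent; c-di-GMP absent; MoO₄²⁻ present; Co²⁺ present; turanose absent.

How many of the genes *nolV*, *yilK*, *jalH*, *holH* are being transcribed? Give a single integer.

Co²⁺ is present, so QilK is inactive.
With no repressor bound, *nolV* is transcribed.
→ *nolV* is ON.
MoO₄²⁻ is present, so GixY is active.
With repressor GixY bound, *yilK* is not transcribed.
→ *yilK* is OFF.
c-di-GMP is absent, so GixX is inactive.
With no repressor bound, *bexB* is transcribed.
So BexB is produced and active.
With repressor BexB bound, *jalH* is not transcribed.
→ *jalH* is OFF.
Malonate is absent, so NolA is inactive.
Turanose is absent, so DulK is active.
With repressor DulK bound, *holH* is not transcribed.
→ *holH* is OFF.
1 of the 4 genes is transcribed.

1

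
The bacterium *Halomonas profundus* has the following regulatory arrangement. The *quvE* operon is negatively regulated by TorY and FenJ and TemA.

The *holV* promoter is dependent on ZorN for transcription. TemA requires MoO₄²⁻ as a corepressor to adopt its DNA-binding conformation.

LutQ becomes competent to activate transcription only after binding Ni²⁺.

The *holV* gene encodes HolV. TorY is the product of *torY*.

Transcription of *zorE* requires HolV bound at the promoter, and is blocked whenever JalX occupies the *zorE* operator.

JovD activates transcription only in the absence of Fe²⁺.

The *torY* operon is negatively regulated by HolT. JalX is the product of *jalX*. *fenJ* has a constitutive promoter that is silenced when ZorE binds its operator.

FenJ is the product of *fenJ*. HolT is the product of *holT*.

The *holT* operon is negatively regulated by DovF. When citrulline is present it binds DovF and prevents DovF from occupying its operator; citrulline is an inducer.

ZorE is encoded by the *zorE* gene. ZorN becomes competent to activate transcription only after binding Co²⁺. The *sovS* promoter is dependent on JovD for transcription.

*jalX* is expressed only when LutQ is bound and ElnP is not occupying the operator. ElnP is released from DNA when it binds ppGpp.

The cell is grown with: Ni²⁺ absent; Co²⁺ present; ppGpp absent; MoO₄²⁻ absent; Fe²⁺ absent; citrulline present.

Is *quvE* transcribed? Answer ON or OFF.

ON

Citrulline is present, so DovF is inactive.
With no repressor bound, *holT* is transcribed.
So HolT is produced and active.
With repressor HolT bound, *torY* is not transcribed.
So TorY is not produced.
Co²⁺ is present, so ZorN is active.
No repressor is bound and ZorN is active, so *holV* is transcribed.
So HolV is produced and active.
Ni²⁺ is absent, so LutQ is inactive.
ppGpp is absent, so ElnP is active.
With repressor ElnP bound, *jalX* is not transcribed.
So JalX is not produced.
No repressor is bound and HolV is active, so *zorE* is transcribed.
So ZorE is produced and active.
With repressor ZorE bound, *fenJ* is not transcribed.
So FenJ is not produced.
MoO₄²⁻ is absent, so TemA is inactive.
With no repressor bound, *quvE* is transcribed.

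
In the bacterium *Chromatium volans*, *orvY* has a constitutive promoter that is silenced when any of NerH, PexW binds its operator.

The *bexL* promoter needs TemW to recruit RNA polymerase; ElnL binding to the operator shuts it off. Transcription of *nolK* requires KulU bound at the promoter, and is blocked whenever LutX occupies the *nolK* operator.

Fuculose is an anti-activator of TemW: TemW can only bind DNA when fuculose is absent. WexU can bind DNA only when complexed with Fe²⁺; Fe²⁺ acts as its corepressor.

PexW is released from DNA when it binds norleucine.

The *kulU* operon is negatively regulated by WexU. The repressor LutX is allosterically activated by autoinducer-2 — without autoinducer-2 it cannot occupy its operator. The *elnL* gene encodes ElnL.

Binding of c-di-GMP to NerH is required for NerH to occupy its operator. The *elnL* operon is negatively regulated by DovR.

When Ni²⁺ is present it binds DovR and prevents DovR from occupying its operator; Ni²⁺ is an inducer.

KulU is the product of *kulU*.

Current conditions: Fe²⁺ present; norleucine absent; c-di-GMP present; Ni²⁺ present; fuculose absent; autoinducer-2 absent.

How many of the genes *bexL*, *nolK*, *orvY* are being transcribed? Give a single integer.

Fuculose is absent, so TemW is active.
Ni²⁺ is present, so DovR is inactive.
With no repressor bound, *elnL* is transcribed.
So ElnL is produced and active.
With repressor ElnL bound, *bexL* is not transcribed.
→ *bexL* is OFF.
Autoinducer-2 is absent, so LutX is inactive.
Fe²⁺ is present, so WexU is active.
With repressor WexU bound, *kulU* is not transcribed.
So KulU is not produced.
Required activator KulU is absent, so *nolK* is not transcribed.
→ *nolK* is OFF.
c-di-GMP is present, so NerH is active.
Norleucine is absent, so PexW is active.
With repressor NerH bound, *orvY* is not transcribed.
→ *orvY* is OFF.
0 of the 3 genes are transcribed.

0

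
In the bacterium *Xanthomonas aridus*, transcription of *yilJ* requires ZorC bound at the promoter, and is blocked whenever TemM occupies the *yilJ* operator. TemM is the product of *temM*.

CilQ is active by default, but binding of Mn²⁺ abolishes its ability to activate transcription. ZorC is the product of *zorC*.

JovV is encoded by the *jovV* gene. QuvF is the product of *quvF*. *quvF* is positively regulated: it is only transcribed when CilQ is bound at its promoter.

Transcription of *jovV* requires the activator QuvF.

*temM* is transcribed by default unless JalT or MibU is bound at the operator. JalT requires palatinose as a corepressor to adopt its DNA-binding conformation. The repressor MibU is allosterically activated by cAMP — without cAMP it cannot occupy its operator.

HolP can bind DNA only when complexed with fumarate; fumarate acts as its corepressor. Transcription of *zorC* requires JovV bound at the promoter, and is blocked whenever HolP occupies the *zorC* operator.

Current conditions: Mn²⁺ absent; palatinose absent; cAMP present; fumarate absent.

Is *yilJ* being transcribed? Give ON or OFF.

Palatinose is absent, so JalT is inactive.
cAMP is present, so MibU is active.
With repressor MibU bound, *temM* is not transcribed.
So TemM is not produced.
Mn²⁺ is absent, so CilQ is active.
No repressor is bound and CilQ is active, so *quvF* is transcribed.
So QuvF is produced and active.
No repressor is bound and QuvF is active, so *jovV* is transcribed.
So JovV is produced and active.
Fumarate is absent, so HolP is inactive.
No repressor is bound and JovV is active, so *zorC* is transcribed.
So ZorC is produced and active.
No repressor is bound and ZorC is active, so *yilJ* is transcribed.

ON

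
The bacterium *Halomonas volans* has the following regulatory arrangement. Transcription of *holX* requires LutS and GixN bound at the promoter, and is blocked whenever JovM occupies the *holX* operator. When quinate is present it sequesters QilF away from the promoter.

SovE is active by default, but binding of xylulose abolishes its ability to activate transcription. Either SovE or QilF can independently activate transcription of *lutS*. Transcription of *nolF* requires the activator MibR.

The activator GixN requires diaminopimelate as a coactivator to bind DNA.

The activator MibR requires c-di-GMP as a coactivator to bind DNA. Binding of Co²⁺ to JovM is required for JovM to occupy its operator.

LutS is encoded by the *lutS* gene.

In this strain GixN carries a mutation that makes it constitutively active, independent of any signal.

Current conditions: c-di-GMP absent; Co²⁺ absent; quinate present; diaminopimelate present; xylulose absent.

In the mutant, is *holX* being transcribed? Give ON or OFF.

Co²⁺ is absent, so JovM is inactive.
Xylulose is absent, so SovE is active.
Quinate is present, so QilF is inactive.
Activator SovE is present, so *lutS* is transcribed.
So LutS is produced and active.
GixN is constitutively active in this strain.
No repressor is bound and LutS and GixN are active, so *holX* is transcribed.

ON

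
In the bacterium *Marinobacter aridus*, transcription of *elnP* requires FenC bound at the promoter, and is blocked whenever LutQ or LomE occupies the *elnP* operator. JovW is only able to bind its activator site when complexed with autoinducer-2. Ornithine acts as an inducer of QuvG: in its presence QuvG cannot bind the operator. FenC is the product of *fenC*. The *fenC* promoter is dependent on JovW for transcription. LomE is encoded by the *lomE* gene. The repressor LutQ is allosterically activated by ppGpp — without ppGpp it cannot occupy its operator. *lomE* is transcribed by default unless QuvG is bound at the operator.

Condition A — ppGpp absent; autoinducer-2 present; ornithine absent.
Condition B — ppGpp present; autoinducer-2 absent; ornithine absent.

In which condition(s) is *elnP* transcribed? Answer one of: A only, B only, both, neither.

A only

Condition A:
ppGpp is absent, so LutQ is inactive.
Autoinducer-2 is present, so JovW is active.
No repressor is bound and JovW is active, so *fenC* is transcribed.
So FenC is produced and active.
Ornithine is absent, so QuvG is active.
With repressor QuvG bound, *lomE* is not transcribed.
So LomE is not produced.
No repressor is bound and FenC is active, so *elnP* is transcribed.
→ *elnP* is ON in A.
Condition B:
ppGpp is present, so LutQ is active.
Autoinducer-2 is absent, so JovW is inactive.
Required activator JovW is absent, so *fenC* is not transcribed.
So FenC is not produced.
Ornithine is absent, so QuvG is active.
With repressor QuvG bound, *lomE* is not transcribed.
So LomE is not produced.
With repressor LutQ bound, *elnP* is not transcribed.
→ *elnP* is OFF in B.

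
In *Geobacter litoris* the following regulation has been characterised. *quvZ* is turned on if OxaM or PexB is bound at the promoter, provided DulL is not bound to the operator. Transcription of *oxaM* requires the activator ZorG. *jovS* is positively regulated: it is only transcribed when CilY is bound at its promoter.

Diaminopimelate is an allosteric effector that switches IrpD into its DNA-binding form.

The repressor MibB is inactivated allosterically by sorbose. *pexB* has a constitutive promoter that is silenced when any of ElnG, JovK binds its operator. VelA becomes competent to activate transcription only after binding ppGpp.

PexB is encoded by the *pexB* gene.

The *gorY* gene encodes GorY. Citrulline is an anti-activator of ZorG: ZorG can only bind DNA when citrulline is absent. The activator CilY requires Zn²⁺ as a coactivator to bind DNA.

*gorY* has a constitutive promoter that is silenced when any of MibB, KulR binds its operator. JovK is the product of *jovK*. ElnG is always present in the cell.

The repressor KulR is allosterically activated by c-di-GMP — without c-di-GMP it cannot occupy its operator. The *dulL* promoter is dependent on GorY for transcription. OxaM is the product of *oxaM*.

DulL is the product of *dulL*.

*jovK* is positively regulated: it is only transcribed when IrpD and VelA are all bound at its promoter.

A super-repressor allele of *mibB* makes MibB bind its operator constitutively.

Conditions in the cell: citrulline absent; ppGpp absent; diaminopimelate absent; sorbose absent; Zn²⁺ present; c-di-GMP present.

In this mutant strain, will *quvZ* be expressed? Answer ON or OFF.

Citrulline is absent, so ZorG is active.
No repressor is bound and ZorG is active, so *oxaM* is transcribed.
So OxaM is produced and active.
MibB is constitutively active in this strain.
c-di-GMP is present, so KulR is active.
With repressor MibB bound, *gorY* is not transcribed.
So GorY is not produced.
Required activator GorY is absent, so *dulL* is not transcribed.
So DulL is not produced.
ElnG is produced constitutively and is active.
Diaminopimelate is absent, so IrpD is inactive.
ppGpp is absent, so VelA is inactive.
Required activator IrpD is absent, so *jovK* is not transcribed.
So JovK is not produced.
With repressor ElnG bound, *pexB* is not transcribed.
So PexB is not produced.
Activator OxaM is present, so *quvZ* is transcribed.

ON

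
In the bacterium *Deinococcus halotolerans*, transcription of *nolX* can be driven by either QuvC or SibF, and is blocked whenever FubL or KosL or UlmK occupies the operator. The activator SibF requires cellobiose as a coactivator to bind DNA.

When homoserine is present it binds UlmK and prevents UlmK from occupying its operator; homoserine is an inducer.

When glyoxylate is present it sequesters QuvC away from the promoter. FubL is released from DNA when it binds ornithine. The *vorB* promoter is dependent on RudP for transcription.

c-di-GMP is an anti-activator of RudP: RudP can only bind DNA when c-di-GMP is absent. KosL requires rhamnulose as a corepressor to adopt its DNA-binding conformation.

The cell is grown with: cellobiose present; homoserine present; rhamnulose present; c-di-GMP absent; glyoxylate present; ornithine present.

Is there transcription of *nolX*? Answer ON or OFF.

Glyoxylate is present, so QuvC is inactive.
Ornithine is present, so FubL is inactive.
Rhamnulose is present, so KosL is active.
Cellobiose is present, so SibF is active.
Homoserine is present, so UlmK is inactive.
With repressor KosL bound, *nolX* is not transcribed.

OFF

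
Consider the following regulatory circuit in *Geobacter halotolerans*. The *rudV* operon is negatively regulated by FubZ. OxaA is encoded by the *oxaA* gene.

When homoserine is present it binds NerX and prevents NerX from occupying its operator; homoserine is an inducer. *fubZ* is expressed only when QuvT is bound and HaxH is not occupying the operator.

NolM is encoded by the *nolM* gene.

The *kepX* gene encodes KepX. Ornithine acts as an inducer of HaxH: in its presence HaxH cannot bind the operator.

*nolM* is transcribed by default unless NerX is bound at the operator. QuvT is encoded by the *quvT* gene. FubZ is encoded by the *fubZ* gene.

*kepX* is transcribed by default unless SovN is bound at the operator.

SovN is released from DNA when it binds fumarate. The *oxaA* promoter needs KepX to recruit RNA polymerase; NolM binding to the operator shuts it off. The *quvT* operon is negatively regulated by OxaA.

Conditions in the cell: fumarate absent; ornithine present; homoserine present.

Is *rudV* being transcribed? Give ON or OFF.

Fumarate is absent, so SovN is active.
With repressor SovN bound, *kepX* is not transcribed.
So KepX is not produced.
Homoserine is present, so NerX is inactive.
With no repressor bound, *nolM* is transcribed.
So NolM is produced and active.
With repressor NolM bound, *oxaA* is not transcribed.
So OxaA is not produced.
With no repressor bound, *quvT* is transcribed.
So QuvT is produced and active.
Ornithine is present, so HaxH is inactive.
No repressor is bound and QuvT is active, so *fubZ* is transcribed.
So FubZ is produced and active.
With repressor FubZ bound, *rudV* is not transcribed.

OFF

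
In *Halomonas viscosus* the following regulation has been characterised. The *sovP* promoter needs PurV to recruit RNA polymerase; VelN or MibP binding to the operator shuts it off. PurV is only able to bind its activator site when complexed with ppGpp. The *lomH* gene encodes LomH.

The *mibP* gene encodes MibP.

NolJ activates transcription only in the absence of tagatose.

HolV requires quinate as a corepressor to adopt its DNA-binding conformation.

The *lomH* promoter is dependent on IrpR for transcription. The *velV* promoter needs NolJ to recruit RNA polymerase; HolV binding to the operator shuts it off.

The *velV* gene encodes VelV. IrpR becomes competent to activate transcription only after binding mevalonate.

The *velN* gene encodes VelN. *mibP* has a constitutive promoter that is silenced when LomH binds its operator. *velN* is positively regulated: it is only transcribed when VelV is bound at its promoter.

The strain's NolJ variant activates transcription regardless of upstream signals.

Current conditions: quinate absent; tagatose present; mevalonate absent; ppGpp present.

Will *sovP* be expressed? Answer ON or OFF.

NolJ is constitutively active in this strain.
Quinate is absent, so HolV is inactive.
No repressor is bound and NolJ is active, so *velV* is transcribed.
So VelV is produced and active.
No repressor is bound and VelV is active, so *velN* is transcribed.
So VelN is produced and active.
Mevalonate is absent, so IrpR is inactive.
Required activator IrpR is absent, so *lomH* is not transcribed.
So LomH is not produced.
With no repressor bound, *mibP* is transcribed.
So MibP is produced and active.
ppGpp is present, so PurV is active.
With repressor VelN bound, *sovP* is not transcribed.

OFF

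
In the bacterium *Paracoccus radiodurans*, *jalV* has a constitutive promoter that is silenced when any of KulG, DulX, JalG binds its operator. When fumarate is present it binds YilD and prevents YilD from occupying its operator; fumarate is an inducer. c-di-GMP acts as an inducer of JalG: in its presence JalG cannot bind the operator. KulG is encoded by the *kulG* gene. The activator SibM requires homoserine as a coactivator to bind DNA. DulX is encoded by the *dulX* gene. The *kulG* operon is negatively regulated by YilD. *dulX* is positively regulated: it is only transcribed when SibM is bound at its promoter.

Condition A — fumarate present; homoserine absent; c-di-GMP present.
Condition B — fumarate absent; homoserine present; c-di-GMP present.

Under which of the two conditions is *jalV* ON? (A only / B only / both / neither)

neither

Condition A:
Fumarate is present, so YilD is inactive.
With no repressor bound, *kulG* is transcribed.
So KulG is produced and active.
Homoserine is absent, so SibM is inactive.
Required activator SibM is absent, so *dulX* is not transcribed.
So DulX is not produced.
c-di-GMP is present, so JalG is inactive.
With repressor KulG bound, *jalV* is not transcribed.
→ *jalV* is OFF in A.
Condition B:
Fumarate is absent, so YilD is active.
With repressor YilD bound, *kulG* is not transcribed.
So KulG is not produced.
Homoserine is present, so SibM is active.
No repressor is bound and SibM is active, so *dulX* is transcribed.
So DulX is produced and active.
c-di-GMP is present, so JalG is inactive.
With repressor DulX bound, *jalV* is not transcribed.
→ *jalV* is OFF in B.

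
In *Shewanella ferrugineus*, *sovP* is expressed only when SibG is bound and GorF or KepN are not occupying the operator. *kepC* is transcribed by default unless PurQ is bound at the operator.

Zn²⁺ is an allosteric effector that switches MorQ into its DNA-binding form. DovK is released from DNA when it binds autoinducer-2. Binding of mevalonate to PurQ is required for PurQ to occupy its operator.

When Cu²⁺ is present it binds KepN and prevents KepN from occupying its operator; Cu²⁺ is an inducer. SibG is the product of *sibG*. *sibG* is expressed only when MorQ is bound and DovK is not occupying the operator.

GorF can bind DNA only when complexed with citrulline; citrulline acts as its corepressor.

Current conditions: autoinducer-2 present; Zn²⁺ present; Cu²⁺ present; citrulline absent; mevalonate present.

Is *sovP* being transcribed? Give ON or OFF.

Citrulline is absent, so GorF is inactive.
Cu²⁺ is present, so KepN is inactive.
Autoinducer-2 is present, so DovK is inactive.
Zn²⁺ is present, so MorQ is active.
No repressor is bound and MorQ is active, so *sibG* is transcribed.
So SibG is produced and active.
No repressor is bound and SibG is active, so *sovP* is transcribed.

ON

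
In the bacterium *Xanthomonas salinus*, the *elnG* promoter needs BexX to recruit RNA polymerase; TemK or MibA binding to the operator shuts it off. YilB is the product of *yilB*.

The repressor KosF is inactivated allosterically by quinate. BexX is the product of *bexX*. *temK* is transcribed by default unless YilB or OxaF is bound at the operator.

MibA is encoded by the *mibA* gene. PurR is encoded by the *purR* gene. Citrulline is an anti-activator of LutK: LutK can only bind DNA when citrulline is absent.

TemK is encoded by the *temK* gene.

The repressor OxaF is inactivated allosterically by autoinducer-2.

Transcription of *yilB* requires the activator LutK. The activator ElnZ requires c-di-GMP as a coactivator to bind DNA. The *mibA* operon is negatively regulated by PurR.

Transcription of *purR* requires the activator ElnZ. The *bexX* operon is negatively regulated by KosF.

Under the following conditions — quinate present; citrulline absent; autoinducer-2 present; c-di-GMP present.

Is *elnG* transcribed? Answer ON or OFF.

Citrulline is absent, so LutK is active.
No repressor is bound and LutK is active, so *yilB* is transcribed.
So YilB is produced and active.
Autoinducer-2 is present, so OxaF is inactive.
With repressor YilB bound, *temK* is not transcribed.
So TemK is not produced.
Quinate is present, so KosF is inactive.
With no repressor bound, *bexX* is transcribed.
So BexX is produced and active.
c-di-GMP is present, so ElnZ is active.
No repressor is bound and ElnZ is active, so *purR* is transcribed.
So PurR is produced and active.
With repressor PurR bound, *mibA* is not transcribed.
So MibA is not produced.
No repressor is bound and BexX is active, so *elnG* is transcribed.

ON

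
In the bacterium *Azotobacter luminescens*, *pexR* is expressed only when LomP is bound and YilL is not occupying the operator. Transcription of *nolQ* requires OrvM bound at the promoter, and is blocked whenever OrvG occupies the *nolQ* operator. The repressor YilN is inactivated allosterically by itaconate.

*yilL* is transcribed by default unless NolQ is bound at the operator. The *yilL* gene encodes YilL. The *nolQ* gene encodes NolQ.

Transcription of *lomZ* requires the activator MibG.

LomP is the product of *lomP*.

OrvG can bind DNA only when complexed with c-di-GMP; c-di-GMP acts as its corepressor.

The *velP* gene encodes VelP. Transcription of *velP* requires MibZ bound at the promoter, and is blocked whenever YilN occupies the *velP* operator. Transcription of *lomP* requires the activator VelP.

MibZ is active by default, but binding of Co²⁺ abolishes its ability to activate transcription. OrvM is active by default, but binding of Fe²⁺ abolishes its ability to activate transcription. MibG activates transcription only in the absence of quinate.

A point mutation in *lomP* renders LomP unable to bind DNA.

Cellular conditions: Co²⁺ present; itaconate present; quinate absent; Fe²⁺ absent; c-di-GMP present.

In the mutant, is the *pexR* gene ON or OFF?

OFF

LomP is non-functional in this strain, so it has no effect.
c-di-GMP is present, so OrvG is active.
Fe²⁺ is absent, so OrvM is active.
With repressor OrvG bound, *nolQ* is not transcribed.
So NolQ is not produced.
With no repressor bound, *yilL* is transcribed.
So YilL is produced and active.
With repressor YilL bound, *pexR* is not transcribed.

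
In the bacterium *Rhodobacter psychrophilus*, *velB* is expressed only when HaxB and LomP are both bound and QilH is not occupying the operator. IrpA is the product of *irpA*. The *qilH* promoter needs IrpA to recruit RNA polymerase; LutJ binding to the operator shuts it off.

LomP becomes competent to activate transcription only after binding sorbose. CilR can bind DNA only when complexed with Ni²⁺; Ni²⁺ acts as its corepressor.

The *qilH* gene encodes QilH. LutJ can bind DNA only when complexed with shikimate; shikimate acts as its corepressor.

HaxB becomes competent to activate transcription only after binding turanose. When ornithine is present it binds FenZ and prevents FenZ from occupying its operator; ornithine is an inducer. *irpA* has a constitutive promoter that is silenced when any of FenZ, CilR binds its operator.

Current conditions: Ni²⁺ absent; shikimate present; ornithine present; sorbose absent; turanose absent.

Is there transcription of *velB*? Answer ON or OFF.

Shikimate is present, so LutJ is active.
Ornithine is present, so FenZ is inactive.
Ni²⁺ is absent, so CilR is inactive.
With no repressor bound, *irpA* is transcribed.
So IrpA is produced and active.
With repressor LutJ bound, *qilH* is not transcribed.
So QilH is not produced.
Turanose is absent, so HaxB is inactive.
Sorbose is absent, so LomP is inactive.
Required activator HaxB is absent, so *velB* is not transcribed.

OFF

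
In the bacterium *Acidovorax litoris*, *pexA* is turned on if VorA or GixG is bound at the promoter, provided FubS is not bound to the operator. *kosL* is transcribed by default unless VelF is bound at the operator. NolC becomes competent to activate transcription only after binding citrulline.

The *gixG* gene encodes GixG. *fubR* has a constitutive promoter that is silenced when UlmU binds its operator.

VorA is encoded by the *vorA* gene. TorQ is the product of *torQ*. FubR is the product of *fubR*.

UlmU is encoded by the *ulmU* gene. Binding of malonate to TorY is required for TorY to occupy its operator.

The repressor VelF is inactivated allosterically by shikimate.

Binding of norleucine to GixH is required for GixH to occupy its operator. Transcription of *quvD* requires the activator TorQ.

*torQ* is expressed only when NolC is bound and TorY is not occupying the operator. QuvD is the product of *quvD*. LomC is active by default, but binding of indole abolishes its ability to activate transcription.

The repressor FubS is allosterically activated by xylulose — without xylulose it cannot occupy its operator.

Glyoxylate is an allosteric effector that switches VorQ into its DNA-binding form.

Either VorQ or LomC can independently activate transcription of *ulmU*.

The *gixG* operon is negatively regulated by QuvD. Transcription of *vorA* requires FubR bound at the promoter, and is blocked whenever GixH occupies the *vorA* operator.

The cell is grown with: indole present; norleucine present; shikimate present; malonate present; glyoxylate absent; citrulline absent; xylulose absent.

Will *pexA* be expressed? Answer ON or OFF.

Norleucine is present, so GixH is active.
Glyoxylate is absent, so VorQ is inactive.
Indole is present, so LomC is inactive.
No activator is available at the *ulmU* promoter, so *ulmU* is not transcribed.
So UlmU is not produced.
With no repressor bound, *fubR* is transcribed.
So FubR is produced and active.
With repressor GixH bound, *vorA* is not transcribed.
So VorA is not produced.
Xylulose is absent, so FubS is inactive.
Citrulline is absent, so NolC is inactive.
Malonate is present, so TorY is active.
With repressor TorY bound, *torQ* is not transcribed.
So TorQ is not produced.
Required activator TorQ is absent, so *quvD* is not transcribed.
So QuvD is not produced.
With no repressor bound, *gixG* is transcribed.
So GixG is produced and active.
Activator GixG is present, so *pexA* is transcribed.

ON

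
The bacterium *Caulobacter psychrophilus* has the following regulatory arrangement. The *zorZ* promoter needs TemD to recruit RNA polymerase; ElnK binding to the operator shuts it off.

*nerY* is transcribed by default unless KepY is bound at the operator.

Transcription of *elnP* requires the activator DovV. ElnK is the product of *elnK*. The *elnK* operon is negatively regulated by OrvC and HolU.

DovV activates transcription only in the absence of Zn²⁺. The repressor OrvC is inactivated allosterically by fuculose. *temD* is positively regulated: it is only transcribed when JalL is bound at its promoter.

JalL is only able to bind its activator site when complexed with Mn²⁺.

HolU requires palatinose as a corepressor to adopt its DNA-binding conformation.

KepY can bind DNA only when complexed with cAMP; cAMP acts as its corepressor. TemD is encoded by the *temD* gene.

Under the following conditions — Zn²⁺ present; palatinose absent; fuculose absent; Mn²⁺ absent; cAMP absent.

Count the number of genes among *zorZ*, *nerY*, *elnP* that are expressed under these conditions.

1

Fuculose is absent, so OrvC is active.
Palatinose is absent, so HolU is inactive.
With repressor OrvC bound, *elnK* is not transcribed.
So ElnK is not produced.
Mn²⁺ is absent, so JalL is inactive.
Required activator JalL is absent, so *temD* is not transcribed.
So TemD is not produced.
Required activator TemD is absent, so *zorZ* is not transcribed.
→ *zorZ* is OFF.
cAMP is absent, so KepY is inactive.
With no repressor bound, *nerY* is transcribed.
→ *nerY* is ON.
Zn²⁺ is present, so DovV is inactive.
Required activator DovV is absent, so *elnP* is not transcribed.
→ *elnP* is OFF.
1 of the 3 genes is transcribed.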